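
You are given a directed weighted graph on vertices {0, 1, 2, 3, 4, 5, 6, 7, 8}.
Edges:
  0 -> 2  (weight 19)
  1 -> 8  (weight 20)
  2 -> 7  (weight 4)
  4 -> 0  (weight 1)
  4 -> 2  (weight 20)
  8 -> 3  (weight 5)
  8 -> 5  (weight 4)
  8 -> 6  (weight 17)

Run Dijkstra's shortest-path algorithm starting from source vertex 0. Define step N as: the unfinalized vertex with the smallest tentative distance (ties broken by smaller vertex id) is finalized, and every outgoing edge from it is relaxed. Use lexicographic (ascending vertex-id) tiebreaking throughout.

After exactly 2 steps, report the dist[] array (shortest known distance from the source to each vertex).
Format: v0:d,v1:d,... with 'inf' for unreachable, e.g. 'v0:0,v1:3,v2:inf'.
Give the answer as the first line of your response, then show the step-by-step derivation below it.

v0:0,v1:inf,v2:19,v3:inf,v4:inf,v5:inf,v6:inf,v7:23,v8:inf

step 1: dist = v0:0,v1:inf,v2:19,v3:inf,v4:inf,v5:inf,v6:inf,v7:inf,v8:inf
step 2: dist = v0:0,v1:inf,v2:19,v3:inf,v4:inf,v5:inf,v6:inf,v7:23,v8:inf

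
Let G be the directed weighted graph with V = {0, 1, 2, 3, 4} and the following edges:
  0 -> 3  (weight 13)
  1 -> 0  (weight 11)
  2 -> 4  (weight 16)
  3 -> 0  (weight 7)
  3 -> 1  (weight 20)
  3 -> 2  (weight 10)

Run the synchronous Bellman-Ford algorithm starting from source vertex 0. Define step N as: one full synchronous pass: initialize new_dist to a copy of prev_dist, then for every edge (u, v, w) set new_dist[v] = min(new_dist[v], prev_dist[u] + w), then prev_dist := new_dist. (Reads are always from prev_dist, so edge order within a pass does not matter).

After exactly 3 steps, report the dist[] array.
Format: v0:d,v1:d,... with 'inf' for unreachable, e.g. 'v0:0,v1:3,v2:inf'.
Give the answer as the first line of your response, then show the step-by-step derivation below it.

v0:0,v1:33,v2:23,v3:13,v4:39

step 1: dist = v0:0,v1:inf,v2:inf,v3:13,v4:inf
step 2: dist = v0:0,v1:33,v2:23,v3:13,v4:inf
step 3: dist = v0:0,v1:33,v2:23,v3:13,v4:39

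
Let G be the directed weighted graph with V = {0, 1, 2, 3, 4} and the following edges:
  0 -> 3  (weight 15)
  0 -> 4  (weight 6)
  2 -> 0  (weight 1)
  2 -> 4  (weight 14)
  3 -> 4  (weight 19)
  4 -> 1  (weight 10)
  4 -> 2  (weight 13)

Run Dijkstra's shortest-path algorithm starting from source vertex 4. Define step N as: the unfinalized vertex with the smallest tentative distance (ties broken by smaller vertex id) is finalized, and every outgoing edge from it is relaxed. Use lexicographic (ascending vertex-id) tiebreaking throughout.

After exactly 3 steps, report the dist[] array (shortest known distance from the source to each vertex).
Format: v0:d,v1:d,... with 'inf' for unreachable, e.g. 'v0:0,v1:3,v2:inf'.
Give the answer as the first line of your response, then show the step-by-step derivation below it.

v0:14,v1:10,v2:13,v3:inf,v4:0

step 1: dist = v0:inf,v1:10,v2:13,v3:inf,v4:0
step 2: dist = v0:inf,v1:10,v2:13,v3:inf,v4:0
step 3: dist = v0:14,v1:10,v2:13,v3:inf,v4:0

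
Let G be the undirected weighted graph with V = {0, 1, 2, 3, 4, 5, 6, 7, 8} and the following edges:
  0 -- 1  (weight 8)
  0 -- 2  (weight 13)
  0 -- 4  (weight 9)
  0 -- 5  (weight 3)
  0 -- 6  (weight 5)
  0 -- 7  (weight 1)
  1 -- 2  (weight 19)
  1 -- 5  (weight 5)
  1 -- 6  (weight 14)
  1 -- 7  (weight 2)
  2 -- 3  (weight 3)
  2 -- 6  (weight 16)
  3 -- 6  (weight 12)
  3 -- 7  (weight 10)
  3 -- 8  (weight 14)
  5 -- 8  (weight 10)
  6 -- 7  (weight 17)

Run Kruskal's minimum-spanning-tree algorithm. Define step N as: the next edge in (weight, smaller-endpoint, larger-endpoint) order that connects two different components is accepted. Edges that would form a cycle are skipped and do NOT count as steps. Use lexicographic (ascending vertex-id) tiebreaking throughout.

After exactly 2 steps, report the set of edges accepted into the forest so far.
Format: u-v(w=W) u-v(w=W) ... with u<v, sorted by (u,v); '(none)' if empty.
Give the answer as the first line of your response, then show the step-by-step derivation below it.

0-7(w=1) 1-7(w=2)

step 1: add edge 0-7 (w=1); MST = {0-7(w=1)}
step 2: add edge 1-7 (w=2); MST = {0-7(w=1) 1-7(w=2)}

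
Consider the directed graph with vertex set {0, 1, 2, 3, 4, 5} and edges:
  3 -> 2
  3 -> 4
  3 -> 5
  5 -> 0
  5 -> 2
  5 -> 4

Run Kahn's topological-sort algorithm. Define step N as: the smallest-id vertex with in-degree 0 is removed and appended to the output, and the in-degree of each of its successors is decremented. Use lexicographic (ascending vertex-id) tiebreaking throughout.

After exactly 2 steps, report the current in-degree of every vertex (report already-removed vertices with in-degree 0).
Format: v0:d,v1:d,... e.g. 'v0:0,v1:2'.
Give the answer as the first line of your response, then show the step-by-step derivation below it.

v0:1,v1:0,v2:1,v3:0,v4:1,v5:0

step 1: output 1; order=[1]; indeg=(1,0,2,0,2,1)
step 2: output 3; order=[1,3]; indeg=(1,0,1,0,1,0)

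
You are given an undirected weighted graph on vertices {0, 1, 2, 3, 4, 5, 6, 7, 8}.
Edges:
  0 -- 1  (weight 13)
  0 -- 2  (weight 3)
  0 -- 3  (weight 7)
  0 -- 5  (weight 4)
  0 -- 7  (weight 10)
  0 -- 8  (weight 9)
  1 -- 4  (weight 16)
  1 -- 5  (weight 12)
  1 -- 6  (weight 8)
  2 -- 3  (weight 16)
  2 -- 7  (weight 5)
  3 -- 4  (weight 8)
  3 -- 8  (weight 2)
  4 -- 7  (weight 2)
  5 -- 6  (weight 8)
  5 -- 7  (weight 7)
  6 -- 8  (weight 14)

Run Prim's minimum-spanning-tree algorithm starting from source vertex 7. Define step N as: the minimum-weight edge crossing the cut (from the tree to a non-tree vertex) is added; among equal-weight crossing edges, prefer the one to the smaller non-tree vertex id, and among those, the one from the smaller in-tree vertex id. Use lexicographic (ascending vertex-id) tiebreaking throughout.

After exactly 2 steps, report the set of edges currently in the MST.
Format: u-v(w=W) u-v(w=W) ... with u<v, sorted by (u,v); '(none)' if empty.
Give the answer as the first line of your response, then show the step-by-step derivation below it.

2-7(w=5) 4-7(w=2)

step 1: add edge 4-7 (w=2); MST = {4-7(w=2)}
step 2: add edge 2-7 (w=5); MST = {2-7(w=5) 4-7(w=2)}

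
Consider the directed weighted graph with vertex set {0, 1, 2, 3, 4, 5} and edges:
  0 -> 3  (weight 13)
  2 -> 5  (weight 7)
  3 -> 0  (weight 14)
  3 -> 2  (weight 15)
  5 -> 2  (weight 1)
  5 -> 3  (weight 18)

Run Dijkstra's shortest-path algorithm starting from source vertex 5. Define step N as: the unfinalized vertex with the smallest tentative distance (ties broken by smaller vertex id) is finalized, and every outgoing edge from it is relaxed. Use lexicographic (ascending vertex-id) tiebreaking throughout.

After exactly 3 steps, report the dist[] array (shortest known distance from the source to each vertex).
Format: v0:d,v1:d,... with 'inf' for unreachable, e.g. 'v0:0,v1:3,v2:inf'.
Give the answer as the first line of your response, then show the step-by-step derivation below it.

v0:32,v1:inf,v2:1,v3:18,v4:inf,v5:0

step 1: dist = v0:inf,v1:inf,v2:1,v3:18,v4:inf,v5:0
step 2: dist = v0:inf,v1:inf,v2:1,v3:18,v4:inf,v5:0
step 3: dist = v0:32,v1:inf,v2:1,v3:18,v4:inf,v5:0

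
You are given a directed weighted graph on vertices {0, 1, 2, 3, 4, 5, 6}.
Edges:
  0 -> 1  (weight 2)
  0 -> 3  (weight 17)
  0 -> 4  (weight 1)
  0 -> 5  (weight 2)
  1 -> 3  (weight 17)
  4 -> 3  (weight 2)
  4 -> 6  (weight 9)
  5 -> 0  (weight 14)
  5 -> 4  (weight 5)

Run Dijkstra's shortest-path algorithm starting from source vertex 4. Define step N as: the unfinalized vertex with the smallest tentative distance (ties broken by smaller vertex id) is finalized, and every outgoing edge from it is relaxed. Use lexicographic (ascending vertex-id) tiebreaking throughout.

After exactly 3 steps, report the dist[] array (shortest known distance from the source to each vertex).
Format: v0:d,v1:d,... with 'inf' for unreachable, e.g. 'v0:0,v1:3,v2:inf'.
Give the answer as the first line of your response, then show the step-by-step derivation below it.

v0:inf,v1:inf,v2:inf,v3:2,v4:0,v5:inf,v6:9

step 1: dist = v0:inf,v1:inf,v2:inf,v3:2,v4:0,v5:inf,v6:9
step 2: dist = v0:inf,v1:inf,v2:inf,v3:2,v4:0,v5:inf,v6:9
step 3: dist = v0:inf,v1:inf,v2:inf,v3:2,v4:0,v5:inf,v6:9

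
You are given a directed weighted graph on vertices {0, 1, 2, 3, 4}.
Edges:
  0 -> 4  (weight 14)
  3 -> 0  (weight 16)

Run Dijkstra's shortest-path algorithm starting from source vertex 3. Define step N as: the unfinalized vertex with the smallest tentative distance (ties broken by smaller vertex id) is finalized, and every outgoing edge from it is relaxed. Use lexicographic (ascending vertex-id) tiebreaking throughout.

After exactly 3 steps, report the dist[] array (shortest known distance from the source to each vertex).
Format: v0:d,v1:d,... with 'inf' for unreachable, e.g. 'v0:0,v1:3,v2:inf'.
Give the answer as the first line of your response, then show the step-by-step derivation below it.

v0:16,v1:inf,v2:inf,v3:0,v4:30

step 1: dist = v0:16,v1:inf,v2:inf,v3:0,v4:inf
step 2: dist = v0:16,v1:inf,v2:inf,v3:0,v4:30
step 3: dist = v0:16,v1:inf,v2:inf,v3:0,v4:30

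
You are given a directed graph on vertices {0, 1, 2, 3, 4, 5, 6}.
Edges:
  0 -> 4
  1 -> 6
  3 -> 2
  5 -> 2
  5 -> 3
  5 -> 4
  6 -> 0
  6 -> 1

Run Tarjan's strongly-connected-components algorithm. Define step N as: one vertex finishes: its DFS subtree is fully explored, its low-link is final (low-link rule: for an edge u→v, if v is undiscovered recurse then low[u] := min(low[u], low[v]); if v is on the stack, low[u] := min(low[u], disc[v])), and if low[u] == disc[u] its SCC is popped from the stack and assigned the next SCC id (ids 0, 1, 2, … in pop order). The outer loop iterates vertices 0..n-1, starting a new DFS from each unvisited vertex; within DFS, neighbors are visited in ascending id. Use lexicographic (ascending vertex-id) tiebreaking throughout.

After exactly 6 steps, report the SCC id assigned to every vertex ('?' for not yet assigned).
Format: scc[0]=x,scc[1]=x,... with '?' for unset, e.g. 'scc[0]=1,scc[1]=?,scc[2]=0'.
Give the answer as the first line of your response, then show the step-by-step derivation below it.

scc[0]=1,scc[1]=2,scc[2]=3,scc[3]=4,scc[4]=0,scc[5]=?,scc[6]=2

step 1: low=(low[0]=0,low[1]=?,low[2]=?,low[3]=?,low[4]=1,low[5]=?,low[6]=?); scc=(scc[0]=?,scc[1]=?,scc[2]=?,scc[3]=?,scc[4]=0,scc[5]=?,scc[6]=?)
step 2: low=(low[0]=0,low[1]=?,low[2]=?,low[3]=?,low[4]=1,low[5]=?,low[6]=?); scc=(scc[0]=1,scc[1]=?,scc[2]=?,scc[3]=?,scc[4]=0,scc[5]=?,scc[6]=?)
step 3: low=(low[0]=0,low[1]=2,low[2]=?,low[3]=?,low[4]=1,low[5]=?,low[6]=2); scc=(scc[0]=1,scc[1]=?,scc[2]=?,scc[3]=?,scc[4]=0,scc[5]=?,scc[6]=?)
step 4: low=(low[0]=0,low[1]=2,low[2]=?,low[3]=?,low[4]=1,low[5]=?,low[6]=2); scc=(scc[0]=1,scc[1]=2,scc[2]=?,scc[3]=?,scc[4]=0,scc[5]=?,scc[6]=2)
step 5: low=(low[0]=0,low[1]=2,low[2]=4,low[3]=?,low[4]=1,low[5]=?,low[6]=2); scc=(scc[0]=1,scc[1]=2,scc[2]=3,scc[3]=?,scc[4]=0,scc[5]=?,scc[6]=2)
step 6: low=(low[0]=0,low[1]=2,low[2]=4,low[3]=5,low[4]=1,low[5]=?,low[6]=2); scc=(scc[0]=1,scc[1]=2,scc[2]=3,scc[3]=4,scc[4]=0,scc[5]=?,scc[6]=2)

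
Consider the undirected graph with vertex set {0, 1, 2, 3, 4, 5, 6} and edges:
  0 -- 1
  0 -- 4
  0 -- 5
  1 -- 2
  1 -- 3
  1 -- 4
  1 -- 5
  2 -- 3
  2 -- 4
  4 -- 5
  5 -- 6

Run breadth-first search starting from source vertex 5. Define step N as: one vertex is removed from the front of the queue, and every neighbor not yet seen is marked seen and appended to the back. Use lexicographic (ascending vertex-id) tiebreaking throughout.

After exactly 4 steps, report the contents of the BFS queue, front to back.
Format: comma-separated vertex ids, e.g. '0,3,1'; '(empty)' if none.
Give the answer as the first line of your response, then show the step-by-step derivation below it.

6,2,3

step 1: dequeue 5; queue=[0,1,4,6]; order=5
step 2: dequeue 0; queue=[1,4,6]; order=5,0
step 3: dequeue 1; queue=[4,6,2,3]; order=5,0,1
step 4: dequeue 4; queue=[6,2,3]; order=5,0,1,4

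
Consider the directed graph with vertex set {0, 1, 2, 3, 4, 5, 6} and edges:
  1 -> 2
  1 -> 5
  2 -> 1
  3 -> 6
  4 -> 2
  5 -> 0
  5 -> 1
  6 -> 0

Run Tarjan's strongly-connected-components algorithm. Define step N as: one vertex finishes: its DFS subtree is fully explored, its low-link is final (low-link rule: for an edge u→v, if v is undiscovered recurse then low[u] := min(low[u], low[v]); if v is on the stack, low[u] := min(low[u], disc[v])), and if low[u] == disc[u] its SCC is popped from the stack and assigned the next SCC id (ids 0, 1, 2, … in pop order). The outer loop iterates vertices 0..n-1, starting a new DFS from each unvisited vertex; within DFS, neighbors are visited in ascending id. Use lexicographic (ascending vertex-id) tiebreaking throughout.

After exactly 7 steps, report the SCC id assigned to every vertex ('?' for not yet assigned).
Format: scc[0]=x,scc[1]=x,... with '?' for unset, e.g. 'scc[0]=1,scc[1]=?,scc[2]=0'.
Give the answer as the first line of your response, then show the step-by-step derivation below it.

scc[0]=0,scc[1]=1,scc[2]=1,scc[3]=3,scc[4]=4,scc[5]=1,scc[6]=2

step 1: low=(low[0]=0,low[1]=?,low[2]=?,low[3]=?,low[4]=?,low[5]=?,low[6]=?); scc=(scc[0]=0,scc[1]=?,scc[2]=?,scc[3]=?,scc[4]=?,scc[5]=?,scc[6]=?)
step 2: low=(low[0]=0,low[1]=1,low[2]=1,low[3]=?,low[4]=?,low[5]=?,low[6]=?); scc=(scc[0]=0,scc[1]=?,scc[2]=?,scc[3]=?,scc[4]=?,scc[5]=?,scc[6]=?)
step 3: low=(low[0]=0,low[1]=1,low[2]=1,low[3]=?,low[4]=?,low[5]=1,low[6]=?); scc=(scc[0]=0,scc[1]=?,scc[2]=?,scc[3]=?,scc[4]=?,scc[5]=?,scc[6]=?)
step 4: low=(low[0]=0,low[1]=1,low[2]=1,low[3]=?,low[4]=?,low[5]=1,low[6]=?); scc=(scc[0]=0,scc[1]=1,scc[2]=1,scc[3]=?,scc[4]=?,scc[5]=1,scc[6]=?)
step 5: low=(low[0]=0,low[1]=1,low[2]=1,low[3]=4,low[4]=?,low[5]=1,low[6]=5); scc=(scc[0]=0,scc[1]=1,scc[2]=1,scc[3]=?,scc[4]=?,scc[5]=1,scc[6]=2)
step 6: low=(low[0]=0,low[1]=1,low[2]=1,low[3]=4,low[4]=?,low[5]=1,low[6]=5); scc=(scc[0]=0,scc[1]=1,scc[2]=1,scc[3]=3,scc[4]=?,scc[5]=1,scc[6]=2)
step 7: low=(low[0]=0,low[1]=1,low[2]=1,low[3]=4,low[4]=6,low[5]=1,low[6]=5); scc=(scc[0]=0,scc[1]=1,scc[2]=1,scc[3]=3,scc[4]=4,scc[5]=1,scc[6]=2)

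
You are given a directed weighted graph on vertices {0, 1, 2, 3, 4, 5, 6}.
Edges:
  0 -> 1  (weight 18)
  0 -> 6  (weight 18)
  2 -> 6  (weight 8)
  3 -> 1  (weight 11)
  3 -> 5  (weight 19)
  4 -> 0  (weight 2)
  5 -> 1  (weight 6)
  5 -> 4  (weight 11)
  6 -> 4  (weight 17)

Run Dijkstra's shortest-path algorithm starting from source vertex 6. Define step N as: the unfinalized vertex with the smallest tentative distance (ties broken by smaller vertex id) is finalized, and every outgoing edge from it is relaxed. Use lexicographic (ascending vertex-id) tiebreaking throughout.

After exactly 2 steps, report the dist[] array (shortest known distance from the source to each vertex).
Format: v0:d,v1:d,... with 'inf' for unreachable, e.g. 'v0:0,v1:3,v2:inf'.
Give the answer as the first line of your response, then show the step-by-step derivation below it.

v0:19,v1:inf,v2:inf,v3:inf,v4:17,v5:inf,v6:0

step 1: dist = v0:inf,v1:inf,v2:inf,v3:inf,v4:17,v5:inf,v6:0
step 2: dist = v0:19,v1:inf,v2:inf,v3:inf,v4:17,v5:inf,v6:0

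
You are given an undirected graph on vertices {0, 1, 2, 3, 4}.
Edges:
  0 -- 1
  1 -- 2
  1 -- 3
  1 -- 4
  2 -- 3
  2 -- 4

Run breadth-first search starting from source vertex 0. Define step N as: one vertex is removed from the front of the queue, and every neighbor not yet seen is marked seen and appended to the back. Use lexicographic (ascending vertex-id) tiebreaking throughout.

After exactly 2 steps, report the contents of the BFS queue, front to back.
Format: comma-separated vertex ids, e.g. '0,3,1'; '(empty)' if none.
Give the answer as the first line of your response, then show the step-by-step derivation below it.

2,3,4

step 1: dequeue 0; queue=[1]; order=0
step 2: dequeue 1; queue=[2,3,4]; order=0,1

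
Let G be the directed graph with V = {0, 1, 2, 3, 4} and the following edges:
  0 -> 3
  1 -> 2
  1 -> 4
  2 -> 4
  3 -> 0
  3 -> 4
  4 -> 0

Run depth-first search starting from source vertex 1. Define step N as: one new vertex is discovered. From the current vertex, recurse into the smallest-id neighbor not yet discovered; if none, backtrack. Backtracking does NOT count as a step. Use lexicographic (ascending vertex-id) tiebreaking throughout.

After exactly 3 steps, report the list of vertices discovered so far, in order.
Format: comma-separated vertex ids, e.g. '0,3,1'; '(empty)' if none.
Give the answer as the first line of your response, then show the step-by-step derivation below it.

1,2,4

step 1: discover 1; path=1; order=1
step 2: discover 2; path=1>2; order=1,2
step 3: discover 4; path=1>2>4; order=1,2,4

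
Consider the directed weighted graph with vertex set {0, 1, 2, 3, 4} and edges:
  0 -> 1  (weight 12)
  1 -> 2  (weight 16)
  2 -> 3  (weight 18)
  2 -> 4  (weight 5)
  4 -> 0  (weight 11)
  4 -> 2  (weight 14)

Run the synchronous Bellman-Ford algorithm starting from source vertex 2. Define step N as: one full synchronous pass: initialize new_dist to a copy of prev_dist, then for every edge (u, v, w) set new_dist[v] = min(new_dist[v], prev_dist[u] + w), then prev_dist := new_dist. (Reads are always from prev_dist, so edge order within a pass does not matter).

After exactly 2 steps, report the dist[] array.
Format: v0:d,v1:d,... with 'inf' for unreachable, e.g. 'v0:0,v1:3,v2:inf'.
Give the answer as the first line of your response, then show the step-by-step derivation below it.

v0:16,v1:inf,v2:0,v3:18,v4:5

step 1: dist = v0:inf,v1:inf,v2:0,v3:18,v4:5
step 2: dist = v0:16,v1:inf,v2:0,v3:18,v4:5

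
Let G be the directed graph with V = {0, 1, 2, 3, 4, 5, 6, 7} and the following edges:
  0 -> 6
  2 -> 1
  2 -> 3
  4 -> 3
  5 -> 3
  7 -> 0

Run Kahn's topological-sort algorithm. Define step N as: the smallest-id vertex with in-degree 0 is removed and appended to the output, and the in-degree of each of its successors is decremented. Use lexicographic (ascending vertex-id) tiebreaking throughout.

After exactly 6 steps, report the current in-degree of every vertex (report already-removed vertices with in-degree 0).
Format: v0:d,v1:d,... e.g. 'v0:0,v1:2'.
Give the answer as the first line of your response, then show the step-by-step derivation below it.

v0:0,v1:0,v2:0,v3:0,v4:0,v5:0,v6:1,v7:0

step 1: output 2; order=[2]; indeg=(1,0,0,2,0,0,1,0)
step 2: output 1; order=[2,1]; indeg=(1,0,0,2,0,0,1,0)
step 3: output 4; order=[2,1,4]; indeg=(1,0,0,1,0,0,1,0)
step 4: output 5; order=[2,1,4,5]; indeg=(1,0,0,0,0,0,1,0)
step 5: output 3; order=[2,1,4,5,3]; indeg=(1,0,0,0,0,0,1,0)
step 6: output 7; order=[2,1,4,5,3,7]; indeg=(0,0,0,0,0,0,1,0)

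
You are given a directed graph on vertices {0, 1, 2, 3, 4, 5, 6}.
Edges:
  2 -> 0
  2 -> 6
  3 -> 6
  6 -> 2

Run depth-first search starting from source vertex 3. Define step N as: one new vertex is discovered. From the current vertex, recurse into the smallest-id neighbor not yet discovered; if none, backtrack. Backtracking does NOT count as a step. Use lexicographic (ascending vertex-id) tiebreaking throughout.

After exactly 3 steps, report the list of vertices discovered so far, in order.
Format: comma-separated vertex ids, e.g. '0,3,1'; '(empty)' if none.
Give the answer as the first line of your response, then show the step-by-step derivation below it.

3,6,2

step 1: discover 3; path=3; order=3
step 2: discover 6; path=3>6; order=3,6
step 3: discover 2; path=3>6>2; order=3,6,2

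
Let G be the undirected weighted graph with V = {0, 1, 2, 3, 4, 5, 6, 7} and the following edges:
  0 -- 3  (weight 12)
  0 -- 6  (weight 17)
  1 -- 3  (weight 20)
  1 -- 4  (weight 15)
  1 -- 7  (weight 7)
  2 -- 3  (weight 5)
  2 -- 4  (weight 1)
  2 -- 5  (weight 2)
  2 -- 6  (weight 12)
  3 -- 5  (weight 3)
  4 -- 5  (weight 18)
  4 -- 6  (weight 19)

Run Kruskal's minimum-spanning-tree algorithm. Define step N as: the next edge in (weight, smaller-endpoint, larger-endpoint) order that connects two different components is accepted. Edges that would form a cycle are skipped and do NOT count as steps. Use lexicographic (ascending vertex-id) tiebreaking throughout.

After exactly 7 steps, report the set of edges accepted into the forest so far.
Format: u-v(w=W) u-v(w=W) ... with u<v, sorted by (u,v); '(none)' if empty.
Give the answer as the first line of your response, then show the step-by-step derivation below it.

0-3(w=12) 1-4(w=15) 1-7(w=7) 2-4(w=1) 2-5(w=2) 2-6(w=12) 3-5(w=3)

step 1: add edge 2-4 (w=1); MST = {2-4(w=1)}
step 2: add edge 2-5 (w=2); MST = {2-4(w=1) 2-5(w=2)}
step 3: add edge 3-5 (w=3); MST = {2-4(w=1) 2-5(w=2) 3-5(w=3)}
step 4: add edge 1-7 (w=7); MST = {1-7(w=7) 2-4(w=1) 2-5(w=2) 3-5(w=3)}
step 5: add edge 0-3 (w=12); MST = {0-3(w=12) 1-7(w=7) 2-4(w=1) 2-5(w=2) 3-5(w=3)}
step 6: add edge 2-6 (w=12); MST = {0-3(w=12) 1-7(w=7) 2-4(w=1) 2-5(w=2) 2-6(w=12) 3-5(w=3)}
step 7: add edge 1-4 (w=15); MST = {0-3(w=12) 1-4(w=15) 1-7(w=7) 2-4(w=1) 2-5(w=2) 2-6(w=12) 3-5(w=3)}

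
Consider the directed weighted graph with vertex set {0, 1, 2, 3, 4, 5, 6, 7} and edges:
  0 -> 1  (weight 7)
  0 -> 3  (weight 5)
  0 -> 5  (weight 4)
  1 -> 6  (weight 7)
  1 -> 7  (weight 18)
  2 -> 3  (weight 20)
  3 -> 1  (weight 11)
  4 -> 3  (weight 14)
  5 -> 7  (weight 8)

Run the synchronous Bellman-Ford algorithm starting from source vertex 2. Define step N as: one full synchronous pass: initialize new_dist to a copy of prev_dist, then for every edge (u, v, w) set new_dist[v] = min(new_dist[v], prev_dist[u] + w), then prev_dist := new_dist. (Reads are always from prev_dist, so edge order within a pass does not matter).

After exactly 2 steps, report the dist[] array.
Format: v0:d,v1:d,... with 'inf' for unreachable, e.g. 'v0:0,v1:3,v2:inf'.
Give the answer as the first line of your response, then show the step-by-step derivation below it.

v0:inf,v1:31,v2:0,v3:20,v4:inf,v5:inf,v6:inf,v7:inf

step 1: dist = v0:inf,v1:inf,v2:0,v3:20,v4:inf,v5:inf,v6:inf,v7:inf
step 2: dist = v0:inf,v1:31,v2:0,v3:20,v4:inf,v5:inf,v6:inf,v7:inf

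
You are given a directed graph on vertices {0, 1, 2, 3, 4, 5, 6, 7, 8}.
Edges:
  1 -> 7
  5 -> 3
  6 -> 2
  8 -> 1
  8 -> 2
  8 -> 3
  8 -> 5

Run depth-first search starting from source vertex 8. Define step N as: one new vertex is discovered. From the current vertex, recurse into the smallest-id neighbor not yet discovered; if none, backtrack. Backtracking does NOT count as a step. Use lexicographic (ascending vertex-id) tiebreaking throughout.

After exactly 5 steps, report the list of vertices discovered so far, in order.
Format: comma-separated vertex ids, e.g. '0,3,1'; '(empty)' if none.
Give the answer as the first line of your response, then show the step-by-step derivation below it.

8,1,7,2,3

step 1: discover 8; path=8; order=8
step 2: discover 1; path=8>1; order=8,1
step 3: discover 7; path=8>1>7; order=8,1,7
step 4: discover 2; path=8>2; order=8,1,7,2
step 5: discover 3; path=8>3; order=8,1,7,2,3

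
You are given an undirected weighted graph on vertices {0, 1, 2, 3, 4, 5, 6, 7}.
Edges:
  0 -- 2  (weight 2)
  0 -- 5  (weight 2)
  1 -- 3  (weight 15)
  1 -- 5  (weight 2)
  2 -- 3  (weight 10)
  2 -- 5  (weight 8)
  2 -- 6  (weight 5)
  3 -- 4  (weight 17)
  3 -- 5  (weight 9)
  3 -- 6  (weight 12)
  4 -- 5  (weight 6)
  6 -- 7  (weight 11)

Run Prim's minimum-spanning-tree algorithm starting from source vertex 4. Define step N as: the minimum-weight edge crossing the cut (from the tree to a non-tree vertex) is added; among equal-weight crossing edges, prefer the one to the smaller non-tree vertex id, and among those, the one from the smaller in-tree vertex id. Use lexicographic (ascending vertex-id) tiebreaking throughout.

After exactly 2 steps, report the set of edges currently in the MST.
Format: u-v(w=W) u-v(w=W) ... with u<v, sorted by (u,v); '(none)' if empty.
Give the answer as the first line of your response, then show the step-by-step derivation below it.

0-5(w=2) 4-5(w=6)

step 1: add edge 4-5 (w=6); MST = {4-5(w=6)}
step 2: add edge 0-5 (w=2); MST = {0-5(w=2) 4-5(w=6)}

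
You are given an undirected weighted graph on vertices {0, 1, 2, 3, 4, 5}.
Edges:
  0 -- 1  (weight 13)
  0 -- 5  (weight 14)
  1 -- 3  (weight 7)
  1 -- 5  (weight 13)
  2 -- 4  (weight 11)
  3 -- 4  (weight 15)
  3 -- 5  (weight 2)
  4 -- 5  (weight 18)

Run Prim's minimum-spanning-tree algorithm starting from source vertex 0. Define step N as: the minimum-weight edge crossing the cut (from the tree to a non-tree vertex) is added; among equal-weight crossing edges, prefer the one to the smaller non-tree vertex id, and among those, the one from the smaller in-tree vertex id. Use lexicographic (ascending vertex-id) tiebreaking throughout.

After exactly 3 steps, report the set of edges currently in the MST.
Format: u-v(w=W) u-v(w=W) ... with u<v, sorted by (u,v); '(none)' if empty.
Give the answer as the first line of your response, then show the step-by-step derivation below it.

0-1(w=13) 1-3(w=7) 3-5(w=2)

step 1: add edge 0-1 (w=13); MST = {0-1(w=13)}
step 2: add edge 1-3 (w=7); MST = {0-1(w=13) 1-3(w=7)}
step 3: add edge 3-5 (w=2); MST = {0-1(w=13) 1-3(w=7) 3-5(w=2)}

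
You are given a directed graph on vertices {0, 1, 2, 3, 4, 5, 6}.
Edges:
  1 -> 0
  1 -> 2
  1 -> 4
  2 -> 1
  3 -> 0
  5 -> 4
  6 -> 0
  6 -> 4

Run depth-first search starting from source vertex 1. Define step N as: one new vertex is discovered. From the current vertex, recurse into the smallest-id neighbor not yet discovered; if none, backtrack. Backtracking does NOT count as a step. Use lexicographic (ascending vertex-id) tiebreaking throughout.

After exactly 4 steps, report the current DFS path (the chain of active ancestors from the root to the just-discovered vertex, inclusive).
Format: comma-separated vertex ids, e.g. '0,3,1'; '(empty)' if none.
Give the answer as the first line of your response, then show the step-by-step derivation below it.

1,4

step 1: discover 1; path=1; order=1
step 2: discover 0; path=1>0; order=1,0
step 3: discover 2; path=1>2; order=1,0,2
step 4: discover 4; path=1>4; order=1,0,2,4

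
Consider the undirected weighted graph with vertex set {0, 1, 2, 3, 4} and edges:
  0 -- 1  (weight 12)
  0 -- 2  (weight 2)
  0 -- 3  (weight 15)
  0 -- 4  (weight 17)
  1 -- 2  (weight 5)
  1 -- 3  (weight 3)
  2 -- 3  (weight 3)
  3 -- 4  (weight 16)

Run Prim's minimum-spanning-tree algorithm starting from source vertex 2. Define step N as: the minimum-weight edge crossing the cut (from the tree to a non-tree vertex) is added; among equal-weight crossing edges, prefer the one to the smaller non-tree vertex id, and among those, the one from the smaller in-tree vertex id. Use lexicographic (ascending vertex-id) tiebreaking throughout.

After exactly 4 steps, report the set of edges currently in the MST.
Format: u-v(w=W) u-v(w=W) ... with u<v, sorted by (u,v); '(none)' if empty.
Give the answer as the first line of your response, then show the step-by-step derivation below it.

0-2(w=2) 1-3(w=3) 2-3(w=3) 3-4(w=16)

step 1: add edge 0-2 (w=2); MST = {0-2(w=2)}
step 2: add edge 2-3 (w=3); MST = {0-2(w=2) 2-3(w=3)}
step 3: add edge 1-3 (w=3); MST = {0-2(w=2) 1-3(w=3) 2-3(w=3)}
step 4: add edge 3-4 (w=16); MST = {0-2(w=2) 1-3(w=3) 2-3(w=3) 3-4(w=16)}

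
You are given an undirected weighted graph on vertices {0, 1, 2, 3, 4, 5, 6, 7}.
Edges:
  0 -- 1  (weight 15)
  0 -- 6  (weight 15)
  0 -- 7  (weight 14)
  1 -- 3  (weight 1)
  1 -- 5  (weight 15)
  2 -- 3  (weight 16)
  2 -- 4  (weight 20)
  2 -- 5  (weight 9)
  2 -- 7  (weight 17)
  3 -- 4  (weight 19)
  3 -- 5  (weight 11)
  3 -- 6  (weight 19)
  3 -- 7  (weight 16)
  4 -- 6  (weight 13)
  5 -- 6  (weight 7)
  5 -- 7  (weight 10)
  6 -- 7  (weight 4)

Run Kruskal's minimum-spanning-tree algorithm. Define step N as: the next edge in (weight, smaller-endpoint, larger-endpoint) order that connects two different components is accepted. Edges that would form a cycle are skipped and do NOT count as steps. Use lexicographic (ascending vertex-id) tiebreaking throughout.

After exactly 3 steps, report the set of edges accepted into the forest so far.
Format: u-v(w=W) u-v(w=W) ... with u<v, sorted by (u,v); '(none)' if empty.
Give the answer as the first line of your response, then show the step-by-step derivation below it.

1-3(w=1) 5-6(w=7) 6-7(w=4)

step 1: add edge 1-3 (w=1); MST = {1-3(w=1)}
step 2: add edge 6-7 (w=4); MST = {1-3(w=1) 6-7(w=4)}
step 3: add edge 5-6 (w=7); MST = {1-3(w=1) 5-6(w=7) 6-7(w=4)}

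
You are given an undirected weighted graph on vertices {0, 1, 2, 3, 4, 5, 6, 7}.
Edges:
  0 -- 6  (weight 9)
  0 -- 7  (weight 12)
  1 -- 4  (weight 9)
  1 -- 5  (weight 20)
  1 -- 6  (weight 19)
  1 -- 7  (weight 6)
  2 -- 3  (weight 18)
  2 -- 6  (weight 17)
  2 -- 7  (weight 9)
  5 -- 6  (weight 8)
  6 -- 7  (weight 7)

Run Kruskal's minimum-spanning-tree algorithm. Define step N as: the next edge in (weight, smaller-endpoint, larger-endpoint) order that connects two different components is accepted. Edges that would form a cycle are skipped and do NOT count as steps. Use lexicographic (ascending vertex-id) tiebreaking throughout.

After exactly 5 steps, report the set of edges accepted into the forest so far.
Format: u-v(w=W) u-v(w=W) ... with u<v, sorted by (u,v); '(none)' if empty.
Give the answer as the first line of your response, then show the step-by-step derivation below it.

0-6(w=9) 1-4(w=9) 1-7(w=6) 5-6(w=8) 6-7(w=7)

step 1: add edge 1-7 (w=6); MST = {1-7(w=6)}
step 2: add edge 6-7 (w=7); MST = {1-7(w=6) 6-7(w=7)}
step 3: add edge 5-6 (w=8); MST = {1-7(w=6) 5-6(w=8) 6-7(w=7)}
step 4: add edge 0-6 (w=9); MST = {0-6(w=9) 1-7(w=6) 5-6(w=8) 6-7(w=7)}
step 5: add edge 1-4 (w=9); MST = {0-6(w=9) 1-4(w=9) 1-7(w=6) 5-6(w=8) 6-7(w=7)}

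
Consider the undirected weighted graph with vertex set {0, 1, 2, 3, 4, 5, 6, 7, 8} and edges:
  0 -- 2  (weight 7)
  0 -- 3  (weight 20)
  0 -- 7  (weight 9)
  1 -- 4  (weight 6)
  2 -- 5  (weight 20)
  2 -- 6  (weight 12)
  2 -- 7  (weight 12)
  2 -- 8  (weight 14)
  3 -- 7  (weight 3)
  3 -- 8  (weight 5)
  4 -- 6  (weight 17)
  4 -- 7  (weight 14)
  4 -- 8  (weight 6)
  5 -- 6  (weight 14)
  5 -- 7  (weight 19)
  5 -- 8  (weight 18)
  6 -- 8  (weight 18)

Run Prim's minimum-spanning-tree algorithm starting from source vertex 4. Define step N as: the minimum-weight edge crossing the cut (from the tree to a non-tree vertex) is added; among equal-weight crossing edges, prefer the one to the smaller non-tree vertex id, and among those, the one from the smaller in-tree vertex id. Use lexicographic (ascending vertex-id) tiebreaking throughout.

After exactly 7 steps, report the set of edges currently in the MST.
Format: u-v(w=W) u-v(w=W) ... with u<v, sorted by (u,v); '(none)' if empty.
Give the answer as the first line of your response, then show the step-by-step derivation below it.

0-2(w=7) 0-7(w=9) 1-4(w=6) 2-6(w=12) 3-7(w=3) 3-8(w=5) 4-8(w=6)

step 1: add edge 1-4 (w=6); MST = {1-4(w=6)}
step 2: add edge 4-8 (w=6); MST = {1-4(w=6) 4-8(w=6)}
step 3: add edge 3-8 (w=5); MST = {1-4(w=6) 3-8(w=5) 4-8(w=6)}
step 4: add edge 3-7 (w=3); MST = {1-4(w=6) 3-7(w=3) 3-8(w=5) 4-8(w=6)}
step 5: add edge 0-7 (w=9); MST = {0-7(w=9) 1-4(w=6) 3-7(w=3) 3-8(w=5) 4-8(w=6)}
step 6: add edge 0-2 (w=7); MST = {0-2(w=7) 0-7(w=9) 1-4(w=6) 3-7(w=3) 3-8(w=5) 4-8(w=6)}
step 7: add edge 2-6 (w=12); MST = {0-2(w=7) 0-7(w=9) 1-4(w=6) 2-6(w=12) 3-7(w=3) 3-8(w=5) 4-8(w=6)}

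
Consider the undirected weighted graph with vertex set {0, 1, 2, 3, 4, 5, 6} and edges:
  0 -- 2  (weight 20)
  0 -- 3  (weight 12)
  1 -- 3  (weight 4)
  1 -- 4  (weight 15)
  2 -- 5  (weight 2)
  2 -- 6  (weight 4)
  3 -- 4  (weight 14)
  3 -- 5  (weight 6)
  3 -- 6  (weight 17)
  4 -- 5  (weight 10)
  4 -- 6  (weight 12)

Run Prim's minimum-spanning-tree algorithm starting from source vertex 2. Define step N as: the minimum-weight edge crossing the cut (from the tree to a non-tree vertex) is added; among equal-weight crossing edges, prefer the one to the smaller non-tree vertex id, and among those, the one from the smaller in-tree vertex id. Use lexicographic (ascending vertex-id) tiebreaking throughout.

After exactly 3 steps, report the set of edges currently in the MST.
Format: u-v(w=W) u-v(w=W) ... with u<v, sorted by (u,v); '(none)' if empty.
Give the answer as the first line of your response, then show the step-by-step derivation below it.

2-5(w=2) 2-6(w=4) 3-5(w=6)

step 1: add edge 2-5 (w=2); MST = {2-5(w=2)}
step 2: add edge 2-6 (w=4); MST = {2-5(w=2) 2-6(w=4)}
step 3: add edge 3-5 (w=6); MST = {2-5(w=2) 2-6(w=4) 3-5(w=6)}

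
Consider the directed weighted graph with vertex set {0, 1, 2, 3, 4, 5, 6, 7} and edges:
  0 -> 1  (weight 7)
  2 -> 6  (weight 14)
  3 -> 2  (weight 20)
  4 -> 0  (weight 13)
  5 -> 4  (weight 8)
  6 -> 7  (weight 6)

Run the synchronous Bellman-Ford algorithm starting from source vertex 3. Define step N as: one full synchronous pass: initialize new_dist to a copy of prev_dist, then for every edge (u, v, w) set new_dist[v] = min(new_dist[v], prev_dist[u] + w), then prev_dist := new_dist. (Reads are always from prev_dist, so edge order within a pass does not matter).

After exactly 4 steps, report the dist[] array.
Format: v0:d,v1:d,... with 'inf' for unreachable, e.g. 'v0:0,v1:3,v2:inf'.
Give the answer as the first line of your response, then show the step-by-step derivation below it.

v0:inf,v1:inf,v2:20,v3:0,v4:inf,v5:inf,v6:34,v7:40

step 1: dist = v0:inf,v1:inf,v2:20,v3:0,v4:inf,v5:inf,v6:inf,v7:inf
step 2: dist = v0:inf,v1:inf,v2:20,v3:0,v4:inf,v5:inf,v6:34,v7:inf
step 3: dist = v0:inf,v1:inf,v2:20,v3:0,v4:inf,v5:inf,v6:34,v7:40
step 4: dist = v0:inf,v1:inf,v2:20,v3:0,v4:inf,v5:inf,v6:34,v7:40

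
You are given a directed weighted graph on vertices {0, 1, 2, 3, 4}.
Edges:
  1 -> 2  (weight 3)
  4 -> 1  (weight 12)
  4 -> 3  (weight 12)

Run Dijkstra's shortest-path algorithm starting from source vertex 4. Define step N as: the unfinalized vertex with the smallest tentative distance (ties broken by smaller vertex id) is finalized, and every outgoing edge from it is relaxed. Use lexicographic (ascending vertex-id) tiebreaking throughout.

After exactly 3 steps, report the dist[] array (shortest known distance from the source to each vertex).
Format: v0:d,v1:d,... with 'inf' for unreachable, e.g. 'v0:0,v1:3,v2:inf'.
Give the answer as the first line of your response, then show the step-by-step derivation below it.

v0:inf,v1:12,v2:15,v3:12,v4:0

step 1: dist = v0:inf,v1:12,v2:inf,v3:12,v4:0
step 2: dist = v0:inf,v1:12,v2:15,v3:12,v4:0
step 3: dist = v0:inf,v1:12,v2:15,v3:12,v4:0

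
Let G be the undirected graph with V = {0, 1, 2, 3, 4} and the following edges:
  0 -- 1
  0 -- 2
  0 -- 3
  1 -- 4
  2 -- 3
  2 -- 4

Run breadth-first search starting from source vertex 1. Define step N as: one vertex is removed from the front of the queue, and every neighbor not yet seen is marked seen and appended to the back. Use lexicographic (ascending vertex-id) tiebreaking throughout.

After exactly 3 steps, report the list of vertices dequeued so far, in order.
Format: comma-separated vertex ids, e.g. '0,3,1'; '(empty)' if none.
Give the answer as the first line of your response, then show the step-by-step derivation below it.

1,0,4

step 1: dequeue 1; queue=[0,4]; order=1
step 2: dequeue 0; queue=[4,2,3]; order=1,0
step 3: dequeue 4; queue=[2,3]; order=1,0,4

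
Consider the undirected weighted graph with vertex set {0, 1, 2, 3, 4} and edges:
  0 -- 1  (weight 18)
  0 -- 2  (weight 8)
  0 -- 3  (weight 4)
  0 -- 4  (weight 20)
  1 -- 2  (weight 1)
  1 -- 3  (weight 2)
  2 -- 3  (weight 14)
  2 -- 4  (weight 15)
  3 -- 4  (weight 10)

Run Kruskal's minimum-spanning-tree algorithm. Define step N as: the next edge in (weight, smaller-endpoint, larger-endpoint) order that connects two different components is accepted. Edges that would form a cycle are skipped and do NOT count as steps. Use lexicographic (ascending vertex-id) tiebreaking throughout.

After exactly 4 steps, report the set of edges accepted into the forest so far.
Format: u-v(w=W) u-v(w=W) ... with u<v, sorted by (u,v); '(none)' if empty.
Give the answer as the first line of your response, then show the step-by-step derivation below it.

0-3(w=4) 1-2(w=1) 1-3(w=2) 3-4(w=10)

step 1: add edge 1-2 (w=1); MST = {1-2(w=1)}
step 2: add edge 1-3 (w=2); MST = {1-2(w=1) 1-3(w=2)}
step 3: add edge 0-3 (w=4); MST = {0-3(w=4) 1-2(w=1) 1-3(w=2)}
step 4: add edge 3-4 (w=10); MST = {0-3(w=4) 1-2(w=1) 1-3(w=2) 3-4(w=10)}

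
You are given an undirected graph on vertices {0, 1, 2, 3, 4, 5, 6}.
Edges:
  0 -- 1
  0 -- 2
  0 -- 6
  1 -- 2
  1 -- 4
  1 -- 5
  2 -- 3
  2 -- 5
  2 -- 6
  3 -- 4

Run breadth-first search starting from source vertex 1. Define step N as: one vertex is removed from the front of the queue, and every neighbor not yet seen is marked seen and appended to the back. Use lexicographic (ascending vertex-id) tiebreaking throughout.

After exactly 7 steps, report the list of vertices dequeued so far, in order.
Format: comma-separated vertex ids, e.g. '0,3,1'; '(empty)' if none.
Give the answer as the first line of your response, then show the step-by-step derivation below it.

1,0,2,4,5,6,3

step 1: dequeue 1; queue=[0,2,4,5]; order=1
step 2: dequeue 0; queue=[2,4,5,6]; order=1,0
step 3: dequeue 2; queue=[4,5,6,3]; order=1,0,2
step 4: dequeue 4; queue=[5,6,3]; order=1,0,2,4
step 5: dequeue 5; queue=[6,3]; order=1,0,2,4,5
step 6: dequeue 6; queue=[3]; order=1,0,2,4,5,6
step 7: dequeue 3; queue=[(empty)]; order=1,0,2,4,5,6,3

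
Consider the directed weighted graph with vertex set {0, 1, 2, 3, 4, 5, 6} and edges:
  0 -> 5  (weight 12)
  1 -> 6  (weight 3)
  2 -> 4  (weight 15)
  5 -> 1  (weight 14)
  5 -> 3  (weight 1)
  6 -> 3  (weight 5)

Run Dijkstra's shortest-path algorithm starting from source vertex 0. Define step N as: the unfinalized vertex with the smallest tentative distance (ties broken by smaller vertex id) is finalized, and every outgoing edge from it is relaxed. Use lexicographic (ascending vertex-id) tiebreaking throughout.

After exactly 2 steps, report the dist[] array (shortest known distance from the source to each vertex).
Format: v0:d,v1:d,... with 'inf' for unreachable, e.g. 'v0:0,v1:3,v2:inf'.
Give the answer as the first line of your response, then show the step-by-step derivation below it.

v0:0,v1:26,v2:inf,v3:13,v4:inf,v5:12,v6:inf

step 1: dist = v0:0,v1:inf,v2:inf,v3:inf,v4:inf,v5:12,v6:inf
step 2: dist = v0:0,v1:26,v2:inf,v3:13,v4:inf,v5:12,v6:inf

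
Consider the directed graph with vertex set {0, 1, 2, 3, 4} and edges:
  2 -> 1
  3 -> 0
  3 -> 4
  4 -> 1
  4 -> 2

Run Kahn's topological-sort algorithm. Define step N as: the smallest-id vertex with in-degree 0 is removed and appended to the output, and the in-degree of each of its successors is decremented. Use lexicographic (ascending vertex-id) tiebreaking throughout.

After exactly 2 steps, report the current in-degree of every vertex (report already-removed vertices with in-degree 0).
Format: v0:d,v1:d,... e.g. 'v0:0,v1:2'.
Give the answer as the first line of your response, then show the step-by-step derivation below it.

v0:0,v1:2,v2:1,v3:0,v4:0

step 1: output 3; order=[3]; indeg=(0,2,1,0,0)
step 2: output 0; order=[3,0]; indeg=(0,2,1,0,0)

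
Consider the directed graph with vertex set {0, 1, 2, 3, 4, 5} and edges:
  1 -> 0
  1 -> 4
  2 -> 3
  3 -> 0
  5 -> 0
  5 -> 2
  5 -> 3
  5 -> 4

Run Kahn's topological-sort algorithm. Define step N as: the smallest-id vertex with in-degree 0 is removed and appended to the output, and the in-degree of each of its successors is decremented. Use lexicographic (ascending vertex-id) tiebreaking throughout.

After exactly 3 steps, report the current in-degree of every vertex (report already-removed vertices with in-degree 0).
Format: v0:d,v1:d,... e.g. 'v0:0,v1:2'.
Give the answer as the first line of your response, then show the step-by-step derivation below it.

v0:1,v1:0,v2:0,v3:0,v4:0,v5:0

step 1: output 1; order=[1]; indeg=(2,0,1,2,1,0)
step 2: output 5; order=[1,5]; indeg=(1,0,0,1,0,0)
step 3: output 2; order=[1,5,2]; indeg=(1,0,0,0,0,0)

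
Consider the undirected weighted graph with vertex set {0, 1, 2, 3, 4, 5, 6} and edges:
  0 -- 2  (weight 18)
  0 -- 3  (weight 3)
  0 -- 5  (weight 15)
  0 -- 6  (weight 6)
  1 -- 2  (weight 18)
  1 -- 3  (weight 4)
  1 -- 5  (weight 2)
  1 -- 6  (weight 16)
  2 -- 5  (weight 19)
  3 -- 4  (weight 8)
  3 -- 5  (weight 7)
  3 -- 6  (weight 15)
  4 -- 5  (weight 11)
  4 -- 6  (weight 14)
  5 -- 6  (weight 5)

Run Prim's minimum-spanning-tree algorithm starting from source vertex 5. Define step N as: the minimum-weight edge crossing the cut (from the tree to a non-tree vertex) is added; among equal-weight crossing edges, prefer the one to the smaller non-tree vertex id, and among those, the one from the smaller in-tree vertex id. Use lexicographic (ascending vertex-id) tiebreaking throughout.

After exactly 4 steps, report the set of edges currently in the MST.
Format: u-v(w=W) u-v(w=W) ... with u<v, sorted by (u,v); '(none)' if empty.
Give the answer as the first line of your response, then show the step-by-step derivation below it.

0-3(w=3) 1-3(w=4) 1-5(w=2) 5-6(w=5)

step 1: add edge 1-5 (w=2); MST = {1-5(w=2)}
step 2: add edge 1-3 (w=4); MST = {1-3(w=4) 1-5(w=2)}
step 3: add edge 0-3 (w=3); MST = {0-3(w=3) 1-3(w=4) 1-5(w=2)}
step 4: add edge 5-6 (w=5); MST = {0-3(w=3) 1-3(w=4) 1-5(w=2) 5-6(w=5)}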